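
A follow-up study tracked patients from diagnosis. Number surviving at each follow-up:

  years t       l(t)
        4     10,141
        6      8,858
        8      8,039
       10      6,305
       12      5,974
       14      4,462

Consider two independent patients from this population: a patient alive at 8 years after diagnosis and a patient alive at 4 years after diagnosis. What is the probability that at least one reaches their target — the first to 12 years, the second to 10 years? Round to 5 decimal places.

0.90283

p₁ = l(12)/l(8) = 5,974/8,039 = 0.743127; p₂ = l(10)/l(4) = 6,305/10,141 = 0.621734.
P(at least one) = 1 − (1−p₁)(1−p₂) = 1 − 0.256873 × 0.378266 = 0.902834.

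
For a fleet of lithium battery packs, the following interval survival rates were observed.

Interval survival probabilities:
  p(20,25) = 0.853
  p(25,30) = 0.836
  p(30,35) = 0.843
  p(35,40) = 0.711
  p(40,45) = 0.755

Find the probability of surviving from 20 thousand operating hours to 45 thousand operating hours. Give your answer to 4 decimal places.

The overall survival probability is 0.853 × 0.836 × 0.843 × 0.711 × 0.755.
= 0.322700.

0.3227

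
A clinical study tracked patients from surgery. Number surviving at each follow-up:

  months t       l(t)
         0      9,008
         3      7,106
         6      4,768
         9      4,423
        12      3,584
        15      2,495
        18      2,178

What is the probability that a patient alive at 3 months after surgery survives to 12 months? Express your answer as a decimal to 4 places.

0.5044

The conditional survival probability is l(12)/l(3) = 3,584/7,106 = 0.504363.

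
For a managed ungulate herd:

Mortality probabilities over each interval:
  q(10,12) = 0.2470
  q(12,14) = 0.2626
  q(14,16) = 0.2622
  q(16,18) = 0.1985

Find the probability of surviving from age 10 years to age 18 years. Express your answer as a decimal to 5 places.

The overall survival probability is (1 − 0.2470) × (1 − 0.2626) × (1 − 0.2622) × (1 − 0.1985).
= 0.7530 × 0.7374 × 0.7378 × 0.8015 = 0.328352.

0.32835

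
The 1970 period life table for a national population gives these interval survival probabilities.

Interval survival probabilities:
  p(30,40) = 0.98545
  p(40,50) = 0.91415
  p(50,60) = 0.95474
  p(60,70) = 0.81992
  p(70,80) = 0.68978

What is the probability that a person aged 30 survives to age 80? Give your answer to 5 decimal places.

P(survive 30→80) = 0.98545 × 0.91415 × 0.95474 × 0.81992 × 0.68978.
= 0.486429.

0.48643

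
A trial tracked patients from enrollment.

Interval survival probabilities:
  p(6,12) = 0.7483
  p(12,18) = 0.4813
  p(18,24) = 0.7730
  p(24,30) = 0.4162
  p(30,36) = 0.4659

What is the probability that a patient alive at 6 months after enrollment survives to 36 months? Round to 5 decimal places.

0.05398

The overall survival probability is 0.7483 × 0.4813 × 0.7730 × 0.4162 × 0.4659.
= 0.053984.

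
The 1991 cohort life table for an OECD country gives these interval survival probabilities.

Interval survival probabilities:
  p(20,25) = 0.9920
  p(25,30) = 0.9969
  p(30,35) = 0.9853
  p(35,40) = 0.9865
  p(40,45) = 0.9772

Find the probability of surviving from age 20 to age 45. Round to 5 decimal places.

0.93932

Survival from 20 to 45 is the product of surviving each interval: 0.9920 × 0.9969 × 0.9853 × 0.9865 × 0.9772.
= 0.939317.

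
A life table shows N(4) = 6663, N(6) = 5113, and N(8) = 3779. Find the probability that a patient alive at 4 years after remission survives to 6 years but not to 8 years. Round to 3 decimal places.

This is the probability of reaching 6 but not 8, conditional on being alive at 4: (N(6) − N(8)) / N(4).
= (5113 − 3779) / 6663 = 1334 / 6663 = 0.200210.

0.200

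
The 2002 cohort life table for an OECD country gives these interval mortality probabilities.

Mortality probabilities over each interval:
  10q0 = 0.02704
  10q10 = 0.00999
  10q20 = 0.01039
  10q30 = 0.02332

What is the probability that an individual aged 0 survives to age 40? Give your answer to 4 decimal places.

0.9310

The overall survival probability is (1 − 0.02704) × (1 − 0.00999) × (1 − 0.01039) × (1 − 0.02332).
= 0.97296 × 0.99001 × 0.98961 × 0.97668 = 0.931003.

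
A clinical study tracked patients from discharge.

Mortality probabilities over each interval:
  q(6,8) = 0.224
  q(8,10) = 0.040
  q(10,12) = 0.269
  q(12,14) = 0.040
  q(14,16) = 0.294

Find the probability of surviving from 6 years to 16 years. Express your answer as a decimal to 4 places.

Survival from 6 to 16 is the product of surviving each interval: (1 − 0.224) × (1 − 0.040) × (1 − 0.269) × (1 − 0.040) × (1 − 0.294).
= 0.776 × 0.960 × 0.731 × 0.960 × 0.706 = 0.369085.

0.3691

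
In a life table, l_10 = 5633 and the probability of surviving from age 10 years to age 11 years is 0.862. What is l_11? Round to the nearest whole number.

l_11 = l_10 × p = 5633 × 0.862 = 4856.

4856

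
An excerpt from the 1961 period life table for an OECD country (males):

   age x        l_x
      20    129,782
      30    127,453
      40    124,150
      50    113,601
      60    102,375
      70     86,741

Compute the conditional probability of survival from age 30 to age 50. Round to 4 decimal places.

0.8913

We want 20p30 = l_50/l_30.
The conditional survival probability is l_50/l_30 = 113,601/127,453 = 0.891317.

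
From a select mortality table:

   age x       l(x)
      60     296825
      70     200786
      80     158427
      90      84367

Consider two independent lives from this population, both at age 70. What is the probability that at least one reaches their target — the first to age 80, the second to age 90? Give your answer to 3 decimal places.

p₁ = l(80)/l(70) = 158427/200786 = 0.789034; p₂ = l(90)/l(70) = 84367/200786 = 0.420184.
P(at least one) = 1 − (1−p₁)(1−p₂) = 1 − 0.210966 × 0.579816 = 0.877679.

0.878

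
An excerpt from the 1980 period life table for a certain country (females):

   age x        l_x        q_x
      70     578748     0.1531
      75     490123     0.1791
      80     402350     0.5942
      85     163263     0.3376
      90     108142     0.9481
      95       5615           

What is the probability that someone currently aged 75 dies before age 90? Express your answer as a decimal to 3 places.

0.779

P(die before 90 | alive at 75) = 1 − l_90/l_75 = 1 − 108142/490123 = (381981)/490123 = 0.779357.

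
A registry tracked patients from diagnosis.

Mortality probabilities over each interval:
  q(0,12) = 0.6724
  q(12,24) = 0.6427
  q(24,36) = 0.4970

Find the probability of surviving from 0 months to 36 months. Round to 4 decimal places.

Survival from 0 to 36 is the product of surviving each interval: (1 − 0.6724) × (1 − 0.6427) × (1 − 0.4970).
= 0.3276 × 0.3573 × 0.5030 = 0.058877.

0.0589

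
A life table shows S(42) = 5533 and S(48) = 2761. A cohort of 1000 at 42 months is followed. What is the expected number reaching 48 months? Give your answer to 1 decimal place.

The relevant probability is 2761/5533 = 0.499006.
Expected number = 1000 × 0.499006 = 499.0.

499.0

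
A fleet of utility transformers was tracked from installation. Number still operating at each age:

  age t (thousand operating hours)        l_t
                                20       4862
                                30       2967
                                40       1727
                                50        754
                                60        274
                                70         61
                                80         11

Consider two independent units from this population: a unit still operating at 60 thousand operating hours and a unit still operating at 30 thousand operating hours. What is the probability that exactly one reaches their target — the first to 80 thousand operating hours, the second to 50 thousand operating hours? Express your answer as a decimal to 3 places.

0.274

p₁ = l_80/l_60 = 11/274 = 0.040146; p₂ = l_50/l_30 = 754/2967 = 0.254129.
P(exactly one) = p₁(1−p₂) + (1−p₁)p₂ = 0.029944 + 0.243927 = 0.273870.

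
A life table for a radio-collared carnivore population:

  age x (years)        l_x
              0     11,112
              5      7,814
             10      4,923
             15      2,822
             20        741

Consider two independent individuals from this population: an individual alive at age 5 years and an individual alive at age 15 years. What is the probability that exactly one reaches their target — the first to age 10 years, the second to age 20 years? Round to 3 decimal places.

0.562

p₁ = l_10/l_5 = 4,923/7,814 = 0.630023; p₂ = l_20/l_15 = 741/2,822 = 0.262580.
P(exactly one) = p₁(1−p₂) + (1−p₁)p₂ = 0.464592 + 0.097149 = 0.561740.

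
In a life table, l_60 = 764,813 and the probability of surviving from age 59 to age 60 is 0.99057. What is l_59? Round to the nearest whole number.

l_59 = l_60 / p = 764,813 / 0.99057 = 772094.

772094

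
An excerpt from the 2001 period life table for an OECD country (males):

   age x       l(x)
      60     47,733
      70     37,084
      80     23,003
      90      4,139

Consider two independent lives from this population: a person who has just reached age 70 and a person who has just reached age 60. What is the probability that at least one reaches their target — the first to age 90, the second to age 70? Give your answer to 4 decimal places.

p₁ = l(90)/l(70) = 4,139/37,084 = 0.111611; p₂ = l(70)/l(60) = 37,084/47,733 = 0.776905.
P(at least one) = 1 − (1−p₁)(1−p₂) = 1 − 0.888389 × 0.223095 = 0.801805.

0.8018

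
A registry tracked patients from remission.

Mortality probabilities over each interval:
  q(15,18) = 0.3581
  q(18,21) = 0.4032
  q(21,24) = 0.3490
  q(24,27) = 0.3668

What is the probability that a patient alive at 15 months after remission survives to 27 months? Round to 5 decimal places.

The overall survival probability is (1 − 0.3581) × (1 − 0.4032) × (1 − 0.3490) × (1 − 0.3668).
= 0.6419 × 0.5968 × 0.6510 × 0.6332 = 0.157913.

0.15791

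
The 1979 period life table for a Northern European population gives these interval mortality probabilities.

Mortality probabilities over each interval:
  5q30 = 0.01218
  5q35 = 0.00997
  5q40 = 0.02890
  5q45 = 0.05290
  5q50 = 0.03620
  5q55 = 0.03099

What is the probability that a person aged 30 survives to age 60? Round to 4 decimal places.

0.8400

Survival from 30 to 60 is the product of surviving each interval: (1 − 0.01218) × (1 − 0.00997) × (1 − 0.02890) × (1 − 0.05290) × (1 − 0.03620) × (1 − 0.03099).
= 0.98782 × 0.99003 × 0.97110 × 0.94710 × 0.96380 × 0.96901 = 0.840042.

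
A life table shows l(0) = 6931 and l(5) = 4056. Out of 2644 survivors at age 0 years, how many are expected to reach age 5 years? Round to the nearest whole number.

The relevant probability is 4056/6931 = 0.585197.
Expected number = 2644 × 0.585197 = 1547.

1547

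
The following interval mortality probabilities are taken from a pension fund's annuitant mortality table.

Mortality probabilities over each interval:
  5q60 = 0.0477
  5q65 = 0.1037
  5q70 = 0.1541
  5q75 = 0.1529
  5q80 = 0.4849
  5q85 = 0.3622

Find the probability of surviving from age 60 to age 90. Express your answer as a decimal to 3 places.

0.201

Chaining the interval survival probabilities: (1 − 0.0477) × (1 − 0.1037) × (1 − 0.1541) × (1 − 0.1529) × (1 − 0.4849) × (1 − 0.3622).
= 0.9523 × 0.8963 × 0.8459 × 0.8471 × 0.5151 × 0.6378 = 0.200936.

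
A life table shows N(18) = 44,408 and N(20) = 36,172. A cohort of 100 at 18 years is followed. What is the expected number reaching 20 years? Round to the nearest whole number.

81

The relevant probability is 36,172/44,408 = 0.814538.
Expected number = 100 × 0.814538 = 81.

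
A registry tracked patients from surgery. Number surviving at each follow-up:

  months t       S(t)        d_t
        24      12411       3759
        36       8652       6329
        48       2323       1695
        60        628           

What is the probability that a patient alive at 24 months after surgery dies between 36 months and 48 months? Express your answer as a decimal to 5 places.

This is the probability of reaching 36 but not 48, conditional on being alive at 24: (S(36) − S(48)) / S(24).
= (8652 − 2323) / 12411 = 6329 / 12411 = 0.509951.

0.50995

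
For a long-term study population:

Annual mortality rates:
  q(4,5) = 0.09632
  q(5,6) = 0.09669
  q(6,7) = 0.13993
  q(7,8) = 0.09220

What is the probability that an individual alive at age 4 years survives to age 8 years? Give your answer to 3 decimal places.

The overall survival probability is (1 − 0.09632) × (1 − 0.09669) × (1 − 0.13993) × (1 − 0.09220).
= 0.90368 × 0.90331 × 0.86007 × 0.90780 = 0.637346.

0.637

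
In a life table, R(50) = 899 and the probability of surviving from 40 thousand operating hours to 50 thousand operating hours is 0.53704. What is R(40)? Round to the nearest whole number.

R(40) = R(50) / p = 899 / 0.53704 = 1674.

1674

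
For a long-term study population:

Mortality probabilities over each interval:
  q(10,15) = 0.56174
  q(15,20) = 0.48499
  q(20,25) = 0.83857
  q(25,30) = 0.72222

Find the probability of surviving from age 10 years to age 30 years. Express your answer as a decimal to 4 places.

0.0101

The overall survival probability is (1 − 0.56174) × (1 − 0.48499) × (1 − 0.83857) × (1 − 0.72222).
= 0.43826 × 0.51501 × 0.16143 × 0.27778 = 0.010121.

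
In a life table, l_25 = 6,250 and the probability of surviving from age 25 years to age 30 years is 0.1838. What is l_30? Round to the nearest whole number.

l_30 = l_25 × p = 6,250 × 0.1838 = 1149.

1149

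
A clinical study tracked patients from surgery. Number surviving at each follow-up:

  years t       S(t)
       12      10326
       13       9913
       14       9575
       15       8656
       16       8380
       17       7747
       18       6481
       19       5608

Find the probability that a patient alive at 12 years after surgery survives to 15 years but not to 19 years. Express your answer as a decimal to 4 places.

0.2952

This is the probability of reaching 15 but not 19, conditional on being alive at 12: (S(15) − S(19)) / S(12).
= (8656 − 5608) / 10326 = 3048 / 10326 = 0.295177.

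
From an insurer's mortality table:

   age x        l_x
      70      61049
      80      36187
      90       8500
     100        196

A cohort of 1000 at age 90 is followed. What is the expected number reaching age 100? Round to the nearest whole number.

23

The relevant probability is 196/8500 = 0.023059.
Expected number = 1000 × 0.023059 = 23.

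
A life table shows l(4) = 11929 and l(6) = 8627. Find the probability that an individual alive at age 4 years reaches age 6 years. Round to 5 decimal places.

The conditional survival probability is l(6)/l(4) = 8627/11929 = 0.723196.

0.72320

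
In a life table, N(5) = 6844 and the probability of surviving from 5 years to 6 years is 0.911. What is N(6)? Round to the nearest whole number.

6235

N(6) = N(5) × p = 6844 × 0.911 = 6235.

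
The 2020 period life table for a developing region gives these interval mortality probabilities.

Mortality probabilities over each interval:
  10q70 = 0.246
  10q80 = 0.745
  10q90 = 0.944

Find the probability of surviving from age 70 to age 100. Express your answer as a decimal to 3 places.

The overall survival probability is (1 − 0.246) × (1 − 0.745) × (1 − 0.944).
= 0.754 × 0.255 × 0.056 = 0.010767.

0.011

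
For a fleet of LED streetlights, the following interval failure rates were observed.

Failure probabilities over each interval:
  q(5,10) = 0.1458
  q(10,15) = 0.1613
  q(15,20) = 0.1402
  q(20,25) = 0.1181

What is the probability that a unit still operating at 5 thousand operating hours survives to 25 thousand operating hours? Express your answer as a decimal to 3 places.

0.543

Survival from 5 to 25 is the product of surviving each interval: (1 − 0.1458) × (1 − 0.1613) × (1 − 0.1402) × (1 − 0.1181).
= 0.8542 × 0.8387 × 0.8598 × 0.8819 = 0.543229.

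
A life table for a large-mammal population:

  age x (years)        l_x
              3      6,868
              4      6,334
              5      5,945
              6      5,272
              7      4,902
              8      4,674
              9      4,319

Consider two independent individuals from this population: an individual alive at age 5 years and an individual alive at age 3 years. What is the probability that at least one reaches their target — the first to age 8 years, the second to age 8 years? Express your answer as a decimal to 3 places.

0.932

p₁ = l_8/l_5 = 4,674/5,945 = 0.786207; p₂ = l_8/l_3 = 4,674/6,868 = 0.680547.
P(at least one) = 1 − (1−p₁)(1−p₂) = 1 − 0.213793 × 0.319453 = 0.931703.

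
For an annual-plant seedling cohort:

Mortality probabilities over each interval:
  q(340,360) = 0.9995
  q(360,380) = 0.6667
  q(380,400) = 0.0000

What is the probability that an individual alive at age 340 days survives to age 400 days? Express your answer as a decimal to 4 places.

P(survive 340→400) = (1 − 0.9995) × (1 − 0.6667) × (1 − 0.0000).
= 0.0005 × 0.3333 × 1.0000 = 0.000167.

0.0002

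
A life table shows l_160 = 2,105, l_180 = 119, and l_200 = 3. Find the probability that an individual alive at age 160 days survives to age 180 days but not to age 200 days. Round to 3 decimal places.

This is the probability of reaching 180 but not 200, conditional on being alive at 160: (l_180 − l_200) / l_160.
= (119 − 3) / 2,105 = 116 / 2,105 = 0.055107.

0.055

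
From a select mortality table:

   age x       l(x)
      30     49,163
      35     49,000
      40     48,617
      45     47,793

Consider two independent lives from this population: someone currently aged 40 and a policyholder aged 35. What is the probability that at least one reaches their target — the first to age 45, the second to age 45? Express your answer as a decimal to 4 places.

0.9996

p₁ = l(45)/l(40) = 47,793/48,617 = 0.983051; p₂ = l(45)/l(35) = 47,793/49,000 = 0.975367.
P(at least one) = 1 − (1−p₁)(1−p₂) = 1 − 0.016949 × 0.024633 = 0.999582.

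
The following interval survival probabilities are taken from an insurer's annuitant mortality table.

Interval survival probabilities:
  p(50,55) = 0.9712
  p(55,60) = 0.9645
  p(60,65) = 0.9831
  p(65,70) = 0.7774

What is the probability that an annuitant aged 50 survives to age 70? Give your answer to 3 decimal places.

0.716

Chaining the interval survival probabilities: 0.9712 × 0.9645 × 0.9831 × 0.7774.
= 0.715901.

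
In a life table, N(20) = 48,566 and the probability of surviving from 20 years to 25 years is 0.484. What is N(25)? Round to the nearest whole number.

23506

N(25) = N(20) × p = 48,566 × 0.484 = 23506.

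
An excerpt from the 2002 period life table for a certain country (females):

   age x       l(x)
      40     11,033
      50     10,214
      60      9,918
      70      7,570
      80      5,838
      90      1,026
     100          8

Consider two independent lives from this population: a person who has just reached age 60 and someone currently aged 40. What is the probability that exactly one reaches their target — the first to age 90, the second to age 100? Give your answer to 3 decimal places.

p₁ = l(90)/l(60) = 1,026/9,918 = 0.103448; p₂ = l(100)/l(40) = 8/11,033 = 0.000725.
P(exactly one) = p₁(1−p₂) + (1−p₁)p₂ = 0.103373 + 0.000650 = 0.104023.

0.104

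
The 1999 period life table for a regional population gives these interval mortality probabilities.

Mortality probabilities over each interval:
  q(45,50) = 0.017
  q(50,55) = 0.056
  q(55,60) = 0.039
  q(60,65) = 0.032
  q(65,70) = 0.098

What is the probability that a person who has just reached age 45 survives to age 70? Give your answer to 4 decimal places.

Chaining the interval survival probabilities: (1 − 0.017) × (1 − 0.056) × (1 − 0.039) × (1 − 0.032) × (1 − 0.098).
= 0.983 × 0.944 × 0.961 × 0.968 × 0.902 = 0.778629.

0.7786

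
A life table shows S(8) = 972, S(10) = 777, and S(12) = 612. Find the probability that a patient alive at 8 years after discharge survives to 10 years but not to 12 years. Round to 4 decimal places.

0.1698

This is the probability of reaching 10 but not 12, conditional on being alive at 8: (S(10) − S(12)) / S(8).
= (777 − 612) / 972 = 165 / 972 = 0.169753.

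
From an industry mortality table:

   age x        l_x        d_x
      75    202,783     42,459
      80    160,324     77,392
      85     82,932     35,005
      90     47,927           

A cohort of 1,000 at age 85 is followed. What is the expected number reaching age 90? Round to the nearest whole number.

The relevant probability is 47,927/82,932 = 0.577907.
Expected number = 1,000 × 0.577907 = 578.

578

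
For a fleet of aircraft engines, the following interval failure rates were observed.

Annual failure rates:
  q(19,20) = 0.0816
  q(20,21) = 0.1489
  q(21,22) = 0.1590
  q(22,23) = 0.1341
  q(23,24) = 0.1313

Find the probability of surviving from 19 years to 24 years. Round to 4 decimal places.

Chaining the interval survival probabilities: (1 − 0.0816) × (1 − 0.1489) × (1 − 0.1590) × (1 − 0.1341) × (1 − 0.1313).
= 0.9184 × 0.8511 × 0.8410 × 0.8659 × 0.8687 = 0.494477.

0.4945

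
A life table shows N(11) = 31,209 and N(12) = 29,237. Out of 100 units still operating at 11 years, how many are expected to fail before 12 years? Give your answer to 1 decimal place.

The relevant probability is 1 − 29,237/31,209 = 0.063187.
Expected number = 100 × 0.063187 = 6.3.

6.3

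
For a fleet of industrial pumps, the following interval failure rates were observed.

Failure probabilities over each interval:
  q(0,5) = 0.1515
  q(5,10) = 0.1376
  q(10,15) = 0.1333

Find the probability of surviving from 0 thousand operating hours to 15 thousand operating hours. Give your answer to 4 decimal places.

Survival from 0 to 15 is the product of surviving each interval: (1 − 0.1515) × (1 − 0.1376) × (1 − 0.1333).
= 0.8485 × 0.8624 × 0.8667 = 0.634205.

0.6342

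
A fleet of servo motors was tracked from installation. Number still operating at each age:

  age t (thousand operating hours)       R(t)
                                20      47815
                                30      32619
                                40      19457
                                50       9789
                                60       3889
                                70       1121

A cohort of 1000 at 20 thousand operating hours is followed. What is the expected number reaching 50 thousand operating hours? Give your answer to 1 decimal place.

The relevant probability is 9789/47815 = 0.204727.
Expected number = 1000 × 0.204727 = 204.7.

204.7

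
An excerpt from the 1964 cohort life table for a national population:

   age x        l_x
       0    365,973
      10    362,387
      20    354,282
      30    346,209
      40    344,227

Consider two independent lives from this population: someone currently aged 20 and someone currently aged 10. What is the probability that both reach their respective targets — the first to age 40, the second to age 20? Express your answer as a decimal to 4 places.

p₁ = l_40/l_20 = 344,227/354,282 = 0.971619; p₂ = l_20/l_10 = 354,282/362,387 = 0.977634.
P(both) = p₁ × p₂ = 0.971619 × 0.977634 = 0.949888.

0.9499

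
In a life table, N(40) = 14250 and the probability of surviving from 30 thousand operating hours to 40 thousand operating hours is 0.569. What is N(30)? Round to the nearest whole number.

N(30) = N(40) / p = 14250 / 0.569 = 25044.

25044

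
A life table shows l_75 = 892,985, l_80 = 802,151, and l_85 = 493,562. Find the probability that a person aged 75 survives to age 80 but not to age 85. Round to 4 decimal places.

We want 5|5q75 = (l_80 − l_85)/l_75.
This is the probability of reaching 80 but not 85, conditional on being alive at 75: (l_80 − l_85) / l_75.
= (802,151 − 493,562) / 892,985 = 308,589 / 892,985 = 0.345570.

0.3456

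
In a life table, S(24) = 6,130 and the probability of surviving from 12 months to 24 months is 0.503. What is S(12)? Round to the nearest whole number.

S(12) = S(24) / p = 6,130 / 0.503 = 12187.

12187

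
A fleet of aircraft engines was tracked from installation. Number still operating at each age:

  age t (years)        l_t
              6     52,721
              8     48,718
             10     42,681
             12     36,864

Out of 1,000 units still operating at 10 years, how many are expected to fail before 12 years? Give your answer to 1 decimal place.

The relevant probability is 1 − 36,864/42,681 = 0.136290.
Expected number = 1,000 × 0.136290 = 136.3.

136.3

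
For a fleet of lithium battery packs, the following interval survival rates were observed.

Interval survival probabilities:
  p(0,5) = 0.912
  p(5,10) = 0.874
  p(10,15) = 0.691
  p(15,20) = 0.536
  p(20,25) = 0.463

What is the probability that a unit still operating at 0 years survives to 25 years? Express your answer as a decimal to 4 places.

0.1367

Chaining the interval survival probabilities: 0.912 × 0.874 × 0.691 × 0.536 × 0.463.
= 0.136688.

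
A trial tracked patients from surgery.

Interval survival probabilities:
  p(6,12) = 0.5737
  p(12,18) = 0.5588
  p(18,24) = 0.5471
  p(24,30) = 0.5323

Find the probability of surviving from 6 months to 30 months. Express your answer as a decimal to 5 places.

0.09336

The overall survival probability is 0.5737 × 0.5588 × 0.5471 × 0.5323.
= 0.093361.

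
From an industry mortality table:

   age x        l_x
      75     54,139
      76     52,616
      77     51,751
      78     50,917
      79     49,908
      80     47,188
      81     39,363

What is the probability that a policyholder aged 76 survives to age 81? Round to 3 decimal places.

0.748

We want 5p76 = l_81/l_76.
The conditional survival probability is l_81/l_76 = 39,363/52,616 = 0.748118.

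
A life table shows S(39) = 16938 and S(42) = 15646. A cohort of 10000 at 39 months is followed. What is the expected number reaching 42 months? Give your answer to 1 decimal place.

9237.2

The relevant probability is 15646/16938 = 0.923722.
Expected number = 10000 × 0.923722 = 9237.2.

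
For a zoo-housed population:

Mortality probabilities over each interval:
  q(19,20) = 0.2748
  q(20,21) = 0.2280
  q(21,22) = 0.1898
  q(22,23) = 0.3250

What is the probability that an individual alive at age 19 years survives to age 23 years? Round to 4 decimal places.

0.3062

Survival from 19 to 23 is the product of surviving each interval: (1 − 0.2748) × (1 − 0.2280) × (1 − 0.1898) × (1 − 0.3250).
= 0.7252 × 0.7720 × 0.8102 × 0.6750 = 0.306176.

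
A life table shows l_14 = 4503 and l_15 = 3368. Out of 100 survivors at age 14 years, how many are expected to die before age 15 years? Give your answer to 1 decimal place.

25.2

The relevant probability is 1 − 3368/4503 = 0.252054.
Expected number = 100 × 0.252054 = 25.2.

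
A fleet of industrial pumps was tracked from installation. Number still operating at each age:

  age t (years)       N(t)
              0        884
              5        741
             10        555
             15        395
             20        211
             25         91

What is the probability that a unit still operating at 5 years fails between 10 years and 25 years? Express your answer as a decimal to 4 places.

0.6262

This is the probability of reaching 10 but not 25, conditional on being operational at 5: (N(10) − N(25)) / N(5).
= (555 − 91) / 741 = 464 / 741 = 0.626181.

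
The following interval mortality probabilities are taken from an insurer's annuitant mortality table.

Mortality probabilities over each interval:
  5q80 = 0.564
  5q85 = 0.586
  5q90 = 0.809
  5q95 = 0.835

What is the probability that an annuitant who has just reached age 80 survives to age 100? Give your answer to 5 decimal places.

The overall survival probability is (1 − 0.564) × (1 − 0.586) × (1 − 0.809) × (1 − 0.835).
= 0.436 × 0.414 × 0.191 × 0.165 = 0.005689.

0.00569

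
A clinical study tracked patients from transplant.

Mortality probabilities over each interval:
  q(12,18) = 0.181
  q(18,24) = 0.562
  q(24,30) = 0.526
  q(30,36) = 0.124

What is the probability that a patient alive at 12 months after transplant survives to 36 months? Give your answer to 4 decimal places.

0.1489

P(survive 12→36) = (1 − 0.181) × (1 − 0.562) × (1 − 0.526) × (1 − 0.124).
= 0.819 × 0.438 × 0.474 × 0.876 = 0.148950.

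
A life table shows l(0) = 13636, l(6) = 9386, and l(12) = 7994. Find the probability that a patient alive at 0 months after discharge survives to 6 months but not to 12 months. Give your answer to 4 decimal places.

0.1021

This is the probability of reaching 6 but not 12, conditional on being alive at 0: (l(6) − l(12)) / l(0).
= (9386 − 7994) / 13636 = 1392 / 13636 = 0.102083.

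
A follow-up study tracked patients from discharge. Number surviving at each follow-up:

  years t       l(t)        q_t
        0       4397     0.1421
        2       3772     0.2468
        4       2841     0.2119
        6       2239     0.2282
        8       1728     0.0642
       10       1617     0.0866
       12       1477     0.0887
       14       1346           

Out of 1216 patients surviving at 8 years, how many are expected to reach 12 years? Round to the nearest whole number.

1039

The relevant probability is 1477/1728 = 0.854745.
Expected number = 1216 × 0.854745 = 1039.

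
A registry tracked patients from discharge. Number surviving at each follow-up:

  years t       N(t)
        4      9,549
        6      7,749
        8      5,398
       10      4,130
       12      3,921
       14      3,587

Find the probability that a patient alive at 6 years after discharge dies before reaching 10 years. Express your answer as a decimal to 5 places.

P(die before 10 | alive at 6) = 1 − N(10)/N(6) = 1 − 4,130/7,749 = (3,619)/7,749 = 0.467028.

0.46703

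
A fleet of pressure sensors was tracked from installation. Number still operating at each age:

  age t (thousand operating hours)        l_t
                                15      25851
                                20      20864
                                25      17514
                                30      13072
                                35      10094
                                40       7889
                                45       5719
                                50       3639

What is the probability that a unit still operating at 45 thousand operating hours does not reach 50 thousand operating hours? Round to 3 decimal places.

0.364

P(fail before 50 | operational at 45) = 1 − l_50/l_45 = 1 − 3639/5719 = (2080)/5719 = 0.363700.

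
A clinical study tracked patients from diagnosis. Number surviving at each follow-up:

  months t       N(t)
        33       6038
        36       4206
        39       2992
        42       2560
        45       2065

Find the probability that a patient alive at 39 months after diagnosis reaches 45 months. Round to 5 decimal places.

The conditional survival probability is N(45)/N(39) = 2065/2992 = 0.690174.

0.69017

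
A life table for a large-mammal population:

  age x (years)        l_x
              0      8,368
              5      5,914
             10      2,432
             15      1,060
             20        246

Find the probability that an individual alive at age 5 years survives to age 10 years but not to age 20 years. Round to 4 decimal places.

0.3696

This is the probability of reaching 10 but not 20, conditional on being alive at 5: (l_10 − l_20) / l_5.
= (2,432 − 246) / 5,914 = 2,186 / 5,914 = 0.369631.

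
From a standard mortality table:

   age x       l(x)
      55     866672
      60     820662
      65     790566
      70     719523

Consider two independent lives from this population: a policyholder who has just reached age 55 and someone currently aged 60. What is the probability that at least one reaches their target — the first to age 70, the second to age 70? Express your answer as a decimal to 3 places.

p₁ = l(70)/l(55) = 719523/866672 = 0.830214; p₂ = l(70)/l(60) = 719523/820662 = 0.876759.
P(at least one) = 1 − (1−p₁)(1−p₂) = 1 − 0.169786 × 0.123241 = 0.979075.

0.979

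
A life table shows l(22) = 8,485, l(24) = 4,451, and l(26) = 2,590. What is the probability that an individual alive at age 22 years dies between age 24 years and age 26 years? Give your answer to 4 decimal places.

0.2193

This is the probability of reaching 24 but not 26, conditional on being alive at 22: (l(24) − l(26)) / l(22).
= (4,451 − 2,590) / 8,485 = 1,861 / 8,485 = 0.219328.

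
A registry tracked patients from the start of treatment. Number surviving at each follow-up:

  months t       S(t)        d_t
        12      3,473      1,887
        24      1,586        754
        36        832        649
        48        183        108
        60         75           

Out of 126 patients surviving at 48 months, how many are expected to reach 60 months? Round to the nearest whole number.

52

The relevant probability is 75/183 = 0.409836.
Expected number = 126 × 0.409836 = 52.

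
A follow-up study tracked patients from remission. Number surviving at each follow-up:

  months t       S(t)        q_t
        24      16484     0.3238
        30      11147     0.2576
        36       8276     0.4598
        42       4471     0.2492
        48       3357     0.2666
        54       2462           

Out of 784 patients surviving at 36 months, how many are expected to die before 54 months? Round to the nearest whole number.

The relevant probability is 1 − 2462/8276 = 0.702513.
Expected number = 784 × 0.702513 = 551.

551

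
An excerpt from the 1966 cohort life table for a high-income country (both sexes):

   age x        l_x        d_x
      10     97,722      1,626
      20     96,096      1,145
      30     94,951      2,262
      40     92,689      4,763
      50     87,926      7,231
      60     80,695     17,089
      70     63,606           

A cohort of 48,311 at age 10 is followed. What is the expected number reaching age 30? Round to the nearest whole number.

46941

The relevant probability is 94,951/97,722 = 0.971644.
Expected number = 48,311 × 0.971644 = 46941.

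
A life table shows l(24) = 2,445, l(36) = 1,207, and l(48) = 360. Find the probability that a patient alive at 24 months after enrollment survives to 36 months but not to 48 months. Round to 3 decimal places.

This is the probability of reaching 36 but not 48, conditional on being alive at 24: (l(36) − l(48)) / l(24).
= (1,207 − 360) / 2,445 = 847 / 2,445 = 0.346421.

0.346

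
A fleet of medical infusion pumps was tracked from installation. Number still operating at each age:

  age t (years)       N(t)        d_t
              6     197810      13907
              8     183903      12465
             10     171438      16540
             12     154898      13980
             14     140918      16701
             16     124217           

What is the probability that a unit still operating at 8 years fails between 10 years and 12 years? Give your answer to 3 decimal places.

0.090

This is the probability of reaching 10 but not 12, conditional on being operational at 8: (N(10) − N(12)) / N(8).
= (171438 − 154898) / 183903 = 16540 / 183903 = 0.089939.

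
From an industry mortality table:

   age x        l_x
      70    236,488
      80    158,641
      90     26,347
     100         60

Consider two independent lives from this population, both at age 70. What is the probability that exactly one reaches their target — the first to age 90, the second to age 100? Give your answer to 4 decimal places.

p₁ = l_90/l_70 = 26,347/236,488 = 0.111409; p₂ = l_100/l_70 = 60/236,488 = 0.000254.
P(exactly one) = p₁(1−p₂) + (1−p₁)p₂ = 0.111381 + 0.000226 = 0.111606.

0.1116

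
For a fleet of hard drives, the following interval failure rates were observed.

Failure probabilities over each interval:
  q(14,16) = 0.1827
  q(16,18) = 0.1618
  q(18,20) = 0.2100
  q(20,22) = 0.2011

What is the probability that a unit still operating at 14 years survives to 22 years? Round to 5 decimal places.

0.43236

The overall survival probability is (1 − 0.1827) × (1 − 0.1618) × (1 − 0.2100) × (1 − 0.2011).
= 0.8173 × 0.8382 × 0.7900 × 0.7989 = 0.432363.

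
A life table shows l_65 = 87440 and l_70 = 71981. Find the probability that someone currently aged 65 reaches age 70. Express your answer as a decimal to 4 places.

We want 5p65 = l_70/l_65.
The conditional survival probability is l_70/l_65 = 71981/87440 = 0.823204.

0.8232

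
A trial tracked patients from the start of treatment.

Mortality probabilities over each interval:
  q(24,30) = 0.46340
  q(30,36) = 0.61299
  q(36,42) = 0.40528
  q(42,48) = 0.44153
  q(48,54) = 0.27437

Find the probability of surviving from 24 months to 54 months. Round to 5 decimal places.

0.05005

Survival from 24 to 54 is the product of surviving each interval: (1 − 0.46340) × (1 − 0.61299) × (1 − 0.40528) × (1 − 0.44153) × (1 − 0.27437).
= 0.53660 × 0.38701 × 0.59472 × 0.55847 × 0.72563 = 0.050050.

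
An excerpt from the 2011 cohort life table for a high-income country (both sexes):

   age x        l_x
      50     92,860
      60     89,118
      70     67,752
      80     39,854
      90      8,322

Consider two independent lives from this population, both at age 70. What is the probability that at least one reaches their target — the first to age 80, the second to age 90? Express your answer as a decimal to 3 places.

0.639

p₁ = l_80/l_70 = 39,854/67,752 = 0.588234; p₂ = l_90/l_70 = 8,322/67,752 = 0.122830.
P(at least one) = 1 − (1−p₁)(1−p₂) = 1 − 0.411766 × 0.877170 = 0.638811.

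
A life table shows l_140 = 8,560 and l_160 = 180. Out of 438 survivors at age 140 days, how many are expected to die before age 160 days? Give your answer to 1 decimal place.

The relevant probability is 1 − 180/8,560 = 0.978972.
Expected number = 438 × 0.978972 = 428.8.

428.8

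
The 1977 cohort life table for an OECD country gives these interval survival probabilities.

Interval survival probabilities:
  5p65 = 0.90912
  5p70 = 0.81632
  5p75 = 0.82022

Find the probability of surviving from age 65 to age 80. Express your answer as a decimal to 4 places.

0.6087

Survival from 65 to 80 is the product of surviving each interval: 0.90912 × 0.81632 × 0.82022.
= 0.608712.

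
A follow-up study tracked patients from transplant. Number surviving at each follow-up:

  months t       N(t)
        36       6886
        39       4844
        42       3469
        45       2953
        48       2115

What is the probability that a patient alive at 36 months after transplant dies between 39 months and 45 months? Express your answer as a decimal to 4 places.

0.2746

This is the probability of reaching 39 but not 45, conditional on being alive at 36: (N(39) − N(45)) / N(36).
= (4844 − 2953) / 6886 = 1891 / 6886 = 0.274615.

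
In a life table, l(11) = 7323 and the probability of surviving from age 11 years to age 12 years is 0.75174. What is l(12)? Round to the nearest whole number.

l(12) = l(11) × p = 7323 × 0.75174 = 5505.

5505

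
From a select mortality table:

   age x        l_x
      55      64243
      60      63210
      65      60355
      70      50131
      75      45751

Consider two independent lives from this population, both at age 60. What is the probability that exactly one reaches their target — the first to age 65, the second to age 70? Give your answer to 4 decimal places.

0.2334

p₁ = l_65/l_60 = 60355/63210 = 0.954833; p₂ = l_70/l_60 = 50131/63210 = 0.793087.
P(exactly one) = p₁(1−p₂) + (1−p₁)p₂ = 0.197567 + 0.035821 = 0.233389.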